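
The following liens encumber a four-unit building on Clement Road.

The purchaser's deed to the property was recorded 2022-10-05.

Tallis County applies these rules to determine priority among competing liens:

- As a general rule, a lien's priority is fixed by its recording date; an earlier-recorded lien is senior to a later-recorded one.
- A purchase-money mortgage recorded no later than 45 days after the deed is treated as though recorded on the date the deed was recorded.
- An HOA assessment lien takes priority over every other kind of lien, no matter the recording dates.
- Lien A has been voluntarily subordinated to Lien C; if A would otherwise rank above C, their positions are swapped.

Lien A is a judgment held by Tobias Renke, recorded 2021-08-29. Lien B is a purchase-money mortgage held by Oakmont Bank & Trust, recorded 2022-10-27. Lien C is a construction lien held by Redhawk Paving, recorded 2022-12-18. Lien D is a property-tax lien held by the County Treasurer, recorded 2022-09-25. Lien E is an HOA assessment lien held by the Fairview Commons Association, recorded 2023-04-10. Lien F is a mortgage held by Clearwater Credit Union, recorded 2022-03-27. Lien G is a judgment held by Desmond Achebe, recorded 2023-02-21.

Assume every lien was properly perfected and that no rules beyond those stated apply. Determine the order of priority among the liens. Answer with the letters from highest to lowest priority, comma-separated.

First, effective dates: B relates back to the deed date 2022-10-05.
As an HOA assessment lien, E is senior to every other lien.
The other liens, earliest effective date first: A (2021-08-29), F (2022-03-27), D (2022-09-25), B (2022-10-05), C (2022-12-18), G (2023-02-21).
A would otherwise be senior to C, so under the subordination agreement A and C exchange positions.

E, C, F, D, B, A, G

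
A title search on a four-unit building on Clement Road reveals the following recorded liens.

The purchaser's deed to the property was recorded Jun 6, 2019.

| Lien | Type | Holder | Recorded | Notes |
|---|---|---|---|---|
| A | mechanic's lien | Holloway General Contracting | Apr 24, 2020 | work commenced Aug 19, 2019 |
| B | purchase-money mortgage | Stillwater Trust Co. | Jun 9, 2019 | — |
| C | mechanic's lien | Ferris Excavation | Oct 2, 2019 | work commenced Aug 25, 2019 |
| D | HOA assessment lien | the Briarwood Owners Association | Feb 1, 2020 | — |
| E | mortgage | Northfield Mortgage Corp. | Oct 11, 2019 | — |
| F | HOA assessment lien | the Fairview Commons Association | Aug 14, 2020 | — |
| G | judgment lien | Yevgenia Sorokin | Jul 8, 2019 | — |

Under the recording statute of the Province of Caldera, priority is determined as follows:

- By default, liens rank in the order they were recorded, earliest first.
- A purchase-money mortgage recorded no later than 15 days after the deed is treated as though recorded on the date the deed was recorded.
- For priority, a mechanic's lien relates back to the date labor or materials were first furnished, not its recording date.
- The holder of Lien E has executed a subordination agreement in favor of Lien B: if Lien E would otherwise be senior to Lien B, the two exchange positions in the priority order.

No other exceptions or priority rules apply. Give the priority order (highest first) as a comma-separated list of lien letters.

Effective dates after the stated exceptions: A's effective date is Aug 19, 2019, when work began; B's effective date is the deed date, Jun 6, 2019; C relates back to Aug 25, 2019 (work commenced).
Ordering by effective date: B (Jun 6, 2019), G (Jul 8, 2019), A (Aug 19, 2019), C (Aug 25, 2019), E (Oct 11, 2019), D (Feb 1, 2020), F (Aug 14, 2020).
E is already junior to B, so the subordination agreement changes nothing.

B, G, A, C, E, D, F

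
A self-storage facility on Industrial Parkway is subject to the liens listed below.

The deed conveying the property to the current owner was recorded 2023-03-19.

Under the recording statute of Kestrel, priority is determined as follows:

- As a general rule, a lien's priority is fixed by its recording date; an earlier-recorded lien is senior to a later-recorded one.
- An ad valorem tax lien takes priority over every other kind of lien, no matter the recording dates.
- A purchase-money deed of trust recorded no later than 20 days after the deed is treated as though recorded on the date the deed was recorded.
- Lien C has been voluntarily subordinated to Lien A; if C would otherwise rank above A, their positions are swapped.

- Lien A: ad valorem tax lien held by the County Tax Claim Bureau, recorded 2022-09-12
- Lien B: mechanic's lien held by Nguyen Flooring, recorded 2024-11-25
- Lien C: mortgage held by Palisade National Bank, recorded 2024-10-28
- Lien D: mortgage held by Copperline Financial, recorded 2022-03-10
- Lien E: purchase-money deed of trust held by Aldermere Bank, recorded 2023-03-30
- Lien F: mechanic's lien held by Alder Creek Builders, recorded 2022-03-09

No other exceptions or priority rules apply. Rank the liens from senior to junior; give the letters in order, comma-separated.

Effective dates after the stated exceptions: E's effective date is the deed date, 2023-03-19.
As an ad valorem tax lien, A is senior to every other lien.
The other liens, earliest effective date first: F (2022-03-09), D (2022-03-10), E (2023-03-19), C (2024-10-28), B (2024-11-25).
C is already junior to A, so the subordination agreement changes nothing.

A, F, D, E, C, B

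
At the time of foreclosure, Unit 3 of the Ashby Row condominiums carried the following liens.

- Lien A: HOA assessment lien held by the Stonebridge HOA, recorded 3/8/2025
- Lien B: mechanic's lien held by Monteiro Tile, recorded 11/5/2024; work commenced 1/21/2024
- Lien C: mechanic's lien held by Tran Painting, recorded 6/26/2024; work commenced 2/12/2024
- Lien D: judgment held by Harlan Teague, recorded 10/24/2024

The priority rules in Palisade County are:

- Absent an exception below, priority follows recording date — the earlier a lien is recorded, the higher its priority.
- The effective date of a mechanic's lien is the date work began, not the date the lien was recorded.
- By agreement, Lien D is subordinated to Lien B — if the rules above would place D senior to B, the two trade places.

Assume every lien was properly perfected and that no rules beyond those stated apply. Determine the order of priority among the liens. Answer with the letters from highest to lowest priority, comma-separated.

First, effective dates: B is treated as recorded 1/21/2024, the work-commencement date; C's effective date is 2/12/2024, when work began.
By effective date: B (1/21/2024), C (2/12/2024), D (10/24/2024), A (3/8/2025).
D is already junior to B, so the subordination agreement changes nothing.

B, C, D, A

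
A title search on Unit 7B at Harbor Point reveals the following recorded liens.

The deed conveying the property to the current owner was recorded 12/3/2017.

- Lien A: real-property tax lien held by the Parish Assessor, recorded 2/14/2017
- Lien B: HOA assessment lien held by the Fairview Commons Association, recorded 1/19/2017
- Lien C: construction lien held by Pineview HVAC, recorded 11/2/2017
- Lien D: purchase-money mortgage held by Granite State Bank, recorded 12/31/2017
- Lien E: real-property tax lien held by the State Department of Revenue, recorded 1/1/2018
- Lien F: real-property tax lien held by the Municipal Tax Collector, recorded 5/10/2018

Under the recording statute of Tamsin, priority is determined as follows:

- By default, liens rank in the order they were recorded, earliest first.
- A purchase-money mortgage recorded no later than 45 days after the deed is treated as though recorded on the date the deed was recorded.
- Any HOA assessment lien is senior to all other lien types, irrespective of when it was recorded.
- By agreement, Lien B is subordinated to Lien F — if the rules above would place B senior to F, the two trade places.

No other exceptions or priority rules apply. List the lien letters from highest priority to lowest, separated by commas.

Adjusting effective dates: D's effective date is the deed date, 12/3/2017.
B, as an HOA assessment lien, has superpriority and ranks first.
The other liens, earliest effective date first: A (2/14/2017), C (11/2/2017), D (12/3/2017), E (1/1/2018), F (5/10/2018).
B is senior to F before the subordination, so the two trade places.

F, A, C, D, E, B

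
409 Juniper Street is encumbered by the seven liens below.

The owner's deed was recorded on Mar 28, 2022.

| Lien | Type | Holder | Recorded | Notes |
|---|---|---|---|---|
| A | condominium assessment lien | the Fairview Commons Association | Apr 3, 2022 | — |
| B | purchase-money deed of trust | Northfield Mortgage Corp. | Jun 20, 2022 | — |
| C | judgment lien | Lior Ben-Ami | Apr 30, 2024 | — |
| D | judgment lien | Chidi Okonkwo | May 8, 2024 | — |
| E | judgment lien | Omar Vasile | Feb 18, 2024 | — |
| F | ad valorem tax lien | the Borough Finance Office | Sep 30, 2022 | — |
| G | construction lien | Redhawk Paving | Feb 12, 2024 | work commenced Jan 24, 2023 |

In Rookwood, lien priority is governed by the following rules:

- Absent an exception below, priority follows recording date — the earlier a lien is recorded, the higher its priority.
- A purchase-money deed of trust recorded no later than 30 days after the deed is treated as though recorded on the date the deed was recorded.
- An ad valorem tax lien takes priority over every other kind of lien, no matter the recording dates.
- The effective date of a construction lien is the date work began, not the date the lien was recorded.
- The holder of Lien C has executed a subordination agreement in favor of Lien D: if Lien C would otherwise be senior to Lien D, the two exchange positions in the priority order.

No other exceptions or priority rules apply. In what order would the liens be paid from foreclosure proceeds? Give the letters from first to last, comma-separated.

F, A, B, G, E, D, C

Effective dates after the stated exceptions: B was recorded 84 days after the deed, outside the 30-day window, so it keeps its recording date; G is treated as recorded Jan 24, 2023, the work-commencement date.
As an ad valorem tax lien, F is senior to every other lien.
Ordering the rest by effective date: A (Apr 3, 2022), B (Jun 20, 2022), G (Jan 24, 2023), E (Feb 18, 2024), C (Apr 30, 2024), D (May 8, 2024).
The subordination applies — C was senior to D — so C and D swap.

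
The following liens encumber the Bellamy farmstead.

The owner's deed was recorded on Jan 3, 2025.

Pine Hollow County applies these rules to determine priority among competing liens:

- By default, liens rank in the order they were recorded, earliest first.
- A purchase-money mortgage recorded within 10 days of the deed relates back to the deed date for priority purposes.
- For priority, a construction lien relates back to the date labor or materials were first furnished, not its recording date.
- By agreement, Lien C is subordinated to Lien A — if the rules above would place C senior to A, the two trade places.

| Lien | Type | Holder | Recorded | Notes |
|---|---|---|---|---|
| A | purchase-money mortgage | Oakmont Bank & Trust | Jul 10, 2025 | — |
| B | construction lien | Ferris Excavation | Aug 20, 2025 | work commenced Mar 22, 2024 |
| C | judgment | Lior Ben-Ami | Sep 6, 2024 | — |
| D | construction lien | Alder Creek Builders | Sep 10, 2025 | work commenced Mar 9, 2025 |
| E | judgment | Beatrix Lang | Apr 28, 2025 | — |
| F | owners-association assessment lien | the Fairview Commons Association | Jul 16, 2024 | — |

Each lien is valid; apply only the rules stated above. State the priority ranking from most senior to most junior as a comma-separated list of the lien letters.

B, F, A, D, E, C

Adjusting effective dates: A was recorded 188 days after the deed, outside the 10-day window, so it keeps its recording date; B's effective date is Mar 22, 2024, when work began; D is treated as recorded Mar 9, 2025, the work-commencement date.
Ordering by effective date: B (Mar 22, 2024), F (Jul 16, 2024), C (Sep 6, 2024), D (Mar 9, 2025), E (Apr 28, 2025), A (Jul 10, 2025).
C would otherwise be senior to A, so under the subordination agreement C and A exchange positions.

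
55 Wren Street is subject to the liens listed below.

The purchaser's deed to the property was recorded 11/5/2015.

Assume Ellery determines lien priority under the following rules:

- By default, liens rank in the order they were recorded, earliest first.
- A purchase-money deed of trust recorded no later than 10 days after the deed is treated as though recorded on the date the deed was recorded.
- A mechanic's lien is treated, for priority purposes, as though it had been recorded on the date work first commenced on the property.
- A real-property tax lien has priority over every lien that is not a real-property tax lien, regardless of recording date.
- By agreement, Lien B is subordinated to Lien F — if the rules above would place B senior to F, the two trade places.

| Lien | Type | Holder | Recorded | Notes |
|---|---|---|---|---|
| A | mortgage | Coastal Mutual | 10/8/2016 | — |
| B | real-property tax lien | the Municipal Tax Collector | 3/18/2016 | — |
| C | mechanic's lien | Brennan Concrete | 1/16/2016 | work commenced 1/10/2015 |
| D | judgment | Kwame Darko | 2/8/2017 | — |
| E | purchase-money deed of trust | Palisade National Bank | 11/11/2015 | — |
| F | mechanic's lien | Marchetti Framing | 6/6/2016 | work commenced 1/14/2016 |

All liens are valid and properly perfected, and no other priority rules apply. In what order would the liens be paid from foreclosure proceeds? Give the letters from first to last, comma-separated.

F, C, E, B, A, D

Effective dates after the stated exceptions: C relates back to 1/10/2015 (work commenced); E relates back to the deed date 11/5/2015; F is treated as recorded 1/14/2016, the work-commencement date.
B is a real-property tax lien, so it outranks all other liens regardless of date.
The other liens, earliest effective date first: C (1/10/2015), E (11/5/2015), F (1/14/2016), A (10/8/2016), D (2/8/2017).
B would otherwise be senior to F, so under the subordination agreement B and F exchange positions.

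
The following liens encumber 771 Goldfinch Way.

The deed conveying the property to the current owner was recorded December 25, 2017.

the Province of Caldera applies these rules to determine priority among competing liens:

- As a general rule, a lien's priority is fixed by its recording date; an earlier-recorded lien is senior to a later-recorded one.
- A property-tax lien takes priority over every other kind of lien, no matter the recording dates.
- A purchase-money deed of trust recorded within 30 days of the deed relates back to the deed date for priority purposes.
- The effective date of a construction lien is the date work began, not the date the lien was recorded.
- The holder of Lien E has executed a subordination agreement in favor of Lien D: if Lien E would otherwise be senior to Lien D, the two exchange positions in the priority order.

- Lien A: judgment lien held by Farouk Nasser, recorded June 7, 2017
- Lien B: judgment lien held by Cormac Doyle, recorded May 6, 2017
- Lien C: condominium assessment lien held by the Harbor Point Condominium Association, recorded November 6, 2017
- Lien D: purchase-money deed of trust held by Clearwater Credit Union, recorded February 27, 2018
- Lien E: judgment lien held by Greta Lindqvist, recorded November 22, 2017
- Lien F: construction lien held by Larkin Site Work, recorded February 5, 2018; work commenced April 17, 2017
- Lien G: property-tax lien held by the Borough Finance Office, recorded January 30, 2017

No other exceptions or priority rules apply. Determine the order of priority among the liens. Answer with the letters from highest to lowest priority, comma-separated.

Adjusting effective dates: D was recorded 64 days after the deed, outside the 30-day window, so it keeps its recording date; F is treated as recorded April 17, 2017, the work-commencement date.
G is a property-tax lien and takes priority over every other lien.
Remaining liens by effective date: F (April 17, 2017), B (May 6, 2017), A (June 7, 2017), C (November 6, 2017), E (November 22, 2017), D (February 27, 2018).
E would otherwise be senior to D, so under the subordination agreement E and D exchange positions.

G, F, B, A, C, D, E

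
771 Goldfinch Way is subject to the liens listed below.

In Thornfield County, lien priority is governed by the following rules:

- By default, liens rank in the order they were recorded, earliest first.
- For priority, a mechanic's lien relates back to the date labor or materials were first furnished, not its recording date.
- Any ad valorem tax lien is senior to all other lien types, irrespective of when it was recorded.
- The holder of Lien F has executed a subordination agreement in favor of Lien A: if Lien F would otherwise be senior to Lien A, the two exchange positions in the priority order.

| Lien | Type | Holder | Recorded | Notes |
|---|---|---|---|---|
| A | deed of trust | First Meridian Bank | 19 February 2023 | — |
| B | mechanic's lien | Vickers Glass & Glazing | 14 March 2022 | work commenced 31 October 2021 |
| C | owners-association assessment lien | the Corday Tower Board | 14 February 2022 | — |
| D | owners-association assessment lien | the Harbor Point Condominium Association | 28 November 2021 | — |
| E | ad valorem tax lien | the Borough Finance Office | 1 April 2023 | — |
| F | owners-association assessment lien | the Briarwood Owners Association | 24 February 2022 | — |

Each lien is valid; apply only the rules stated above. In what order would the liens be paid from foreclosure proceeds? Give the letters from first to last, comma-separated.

E, B, D, C, A, F

First, effective dates: B is treated as recorded 31 October 2021, the work-commencement date.
E is an ad valorem tax lien, so it outranks all other liens regardless of date.
Ordering the rest by effective date: B (31 October 2021), D (28 November 2021), C (14 February 2022), F (24 February 2022), A (19 February 2023).
The subordination applies — F was senior to A — so F and A swap.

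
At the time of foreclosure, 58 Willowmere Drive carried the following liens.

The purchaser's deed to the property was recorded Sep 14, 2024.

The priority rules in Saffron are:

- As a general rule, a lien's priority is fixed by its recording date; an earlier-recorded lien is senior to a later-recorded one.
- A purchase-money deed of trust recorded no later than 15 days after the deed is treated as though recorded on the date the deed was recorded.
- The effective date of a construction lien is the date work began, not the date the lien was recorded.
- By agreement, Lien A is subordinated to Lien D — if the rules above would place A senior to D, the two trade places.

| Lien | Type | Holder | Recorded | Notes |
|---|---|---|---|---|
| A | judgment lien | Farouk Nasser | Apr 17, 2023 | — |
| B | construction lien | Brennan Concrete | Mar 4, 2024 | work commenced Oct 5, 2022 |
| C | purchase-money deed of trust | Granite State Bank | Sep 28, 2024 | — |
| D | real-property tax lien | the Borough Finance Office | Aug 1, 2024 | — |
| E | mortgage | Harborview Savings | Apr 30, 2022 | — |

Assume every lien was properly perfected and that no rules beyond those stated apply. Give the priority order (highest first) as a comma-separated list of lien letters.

E, B, D, A, C

Adjusting effective dates: B is treated as recorded Oct 5, 2022, the work-commencement date; C relates back to the deed date Sep 14, 2024.
Sorted by effective date: E (Apr 30, 2022), B (Oct 5, 2022), A (Apr 17, 2023), D (Aug 1, 2024), C (Sep 14, 2024).
The subordination applies — A was senior to D — so A and D swap.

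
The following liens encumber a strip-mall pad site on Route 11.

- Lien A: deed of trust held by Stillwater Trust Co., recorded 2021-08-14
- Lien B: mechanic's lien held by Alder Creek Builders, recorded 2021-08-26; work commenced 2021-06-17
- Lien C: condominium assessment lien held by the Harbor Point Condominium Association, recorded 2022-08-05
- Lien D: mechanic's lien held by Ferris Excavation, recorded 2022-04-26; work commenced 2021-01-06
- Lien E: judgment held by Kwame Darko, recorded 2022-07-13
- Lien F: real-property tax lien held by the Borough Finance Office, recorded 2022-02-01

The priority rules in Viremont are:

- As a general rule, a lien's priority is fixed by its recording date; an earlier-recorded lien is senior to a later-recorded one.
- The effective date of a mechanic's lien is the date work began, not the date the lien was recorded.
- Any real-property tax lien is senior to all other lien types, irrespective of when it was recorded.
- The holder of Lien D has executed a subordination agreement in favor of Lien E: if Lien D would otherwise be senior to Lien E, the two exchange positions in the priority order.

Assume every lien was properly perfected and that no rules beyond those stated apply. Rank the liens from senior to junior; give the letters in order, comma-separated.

Effective dates after the stated exceptions: B's effective date is 2021-06-17, when work began; D's effective date is 2021-01-06, when work began.
F is a real-property tax lien, so it outranks all other liens regardless of date.
The other liens, earliest effective date first: D (2021-01-06), B (2021-06-17), A (2021-08-14), E (2022-07-13), C (2022-08-05).
D would otherwise be senior to E, so under the subordination agreement D and E exchange positions.

F, E, B, A, D, C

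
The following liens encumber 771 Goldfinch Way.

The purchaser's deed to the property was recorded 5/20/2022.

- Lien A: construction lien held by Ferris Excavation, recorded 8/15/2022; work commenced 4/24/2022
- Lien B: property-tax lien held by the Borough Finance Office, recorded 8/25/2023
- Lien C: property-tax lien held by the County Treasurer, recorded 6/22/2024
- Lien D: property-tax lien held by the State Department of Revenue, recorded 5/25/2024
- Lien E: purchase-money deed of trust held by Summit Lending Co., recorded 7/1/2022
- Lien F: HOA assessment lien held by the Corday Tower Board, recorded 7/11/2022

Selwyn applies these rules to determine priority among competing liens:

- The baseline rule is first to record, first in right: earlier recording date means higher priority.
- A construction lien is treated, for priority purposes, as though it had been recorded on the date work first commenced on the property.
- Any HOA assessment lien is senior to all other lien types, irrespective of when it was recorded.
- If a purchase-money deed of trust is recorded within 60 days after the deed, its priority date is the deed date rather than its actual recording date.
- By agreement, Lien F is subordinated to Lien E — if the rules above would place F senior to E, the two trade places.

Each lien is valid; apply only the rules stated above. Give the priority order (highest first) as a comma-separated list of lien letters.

E, A, F, B, D, C

Effective dates after the stated exceptions: A's effective date is 4/24/2022, when work began; E was recorded within the 60-day window, so its effective date is the deed date 5/20/2022.
As an HOA assessment lien, F is senior to every other lien.
The other liens, earliest effective date first: A (4/24/2022), E (5/20/2022), B (8/25/2023), D (5/25/2024), C (6/22/2024).
F is senior to E before the subordination, so the two trade places.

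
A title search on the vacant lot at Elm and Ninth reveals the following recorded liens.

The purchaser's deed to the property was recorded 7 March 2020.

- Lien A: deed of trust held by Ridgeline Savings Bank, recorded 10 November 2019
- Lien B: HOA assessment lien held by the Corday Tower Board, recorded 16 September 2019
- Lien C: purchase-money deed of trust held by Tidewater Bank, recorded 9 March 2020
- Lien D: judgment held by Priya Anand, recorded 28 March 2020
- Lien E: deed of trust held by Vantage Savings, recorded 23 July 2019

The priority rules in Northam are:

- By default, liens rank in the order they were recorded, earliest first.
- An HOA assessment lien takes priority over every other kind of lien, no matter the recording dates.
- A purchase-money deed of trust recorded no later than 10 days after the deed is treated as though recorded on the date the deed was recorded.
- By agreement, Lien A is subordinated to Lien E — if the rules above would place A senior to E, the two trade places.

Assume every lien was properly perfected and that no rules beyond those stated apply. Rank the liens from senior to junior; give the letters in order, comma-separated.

B, E, A, C, D

Effective dates: C was recorded within the 10-day window, so its effective date is the deed date 7 March 2020.
B, as an HOA assessment lien, has superpriority and ranks first.
Remaining liens by effective date: E (23 July 2019), A (10 November 2019), C (7 March 2020), D (28 March 2020).
A already ranks below E; the subordination has no effect.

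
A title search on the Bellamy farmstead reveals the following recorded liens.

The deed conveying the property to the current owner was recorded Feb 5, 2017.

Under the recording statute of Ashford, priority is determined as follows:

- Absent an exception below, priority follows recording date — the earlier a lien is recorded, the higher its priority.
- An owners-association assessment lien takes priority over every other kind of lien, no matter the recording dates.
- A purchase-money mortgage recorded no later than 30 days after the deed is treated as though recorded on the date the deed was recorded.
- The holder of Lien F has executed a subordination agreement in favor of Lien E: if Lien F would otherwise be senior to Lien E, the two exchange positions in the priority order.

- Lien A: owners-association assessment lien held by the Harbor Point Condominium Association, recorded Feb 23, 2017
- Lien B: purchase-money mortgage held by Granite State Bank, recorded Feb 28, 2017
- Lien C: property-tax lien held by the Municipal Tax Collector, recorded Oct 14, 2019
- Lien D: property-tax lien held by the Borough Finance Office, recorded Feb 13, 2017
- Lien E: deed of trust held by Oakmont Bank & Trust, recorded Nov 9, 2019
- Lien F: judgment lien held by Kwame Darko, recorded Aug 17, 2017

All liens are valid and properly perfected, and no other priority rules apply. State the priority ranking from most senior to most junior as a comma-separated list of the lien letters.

Effective dates after the stated exceptions: B was recorded within the 30-day window, so its effective date is the deed date Feb 5, 2017.
As an owners-association assessment lien, A is senior to every other lien.
Among the remaining liens, by effective date: B (Feb 5, 2017), D (Feb 13, 2017), F (Aug 17, 2017), C (Oct 14, 2019), E (Nov 9, 2019).
Because F would otherwise rank above E, the subordination swaps them.

A, B, D, E, C, F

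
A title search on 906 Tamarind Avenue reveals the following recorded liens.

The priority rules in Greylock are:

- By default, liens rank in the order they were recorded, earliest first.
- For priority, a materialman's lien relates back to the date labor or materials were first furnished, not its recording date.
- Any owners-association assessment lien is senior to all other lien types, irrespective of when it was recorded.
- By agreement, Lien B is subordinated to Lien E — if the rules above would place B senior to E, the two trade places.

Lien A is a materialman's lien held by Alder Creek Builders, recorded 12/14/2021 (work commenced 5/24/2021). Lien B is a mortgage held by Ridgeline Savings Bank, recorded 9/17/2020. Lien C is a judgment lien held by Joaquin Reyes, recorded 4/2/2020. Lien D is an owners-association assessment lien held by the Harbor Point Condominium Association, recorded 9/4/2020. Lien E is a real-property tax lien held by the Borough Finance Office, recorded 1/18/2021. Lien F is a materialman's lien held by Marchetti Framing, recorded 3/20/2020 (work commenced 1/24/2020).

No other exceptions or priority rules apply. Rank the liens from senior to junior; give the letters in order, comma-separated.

D, F, C, E, B, A

Effective dates: A's effective date is 5/24/2021, when work began; F relates back to 1/24/2020 (work commenced).
D, as an owners-association assessment lien, has superpriority and ranks first.
Among the remaining liens, by effective date: F (1/24/2020), C (4/2/2020), B (9/17/2020), E (1/18/2021), A (5/24/2021).
B is senior to E before the subordination, so the two trade places.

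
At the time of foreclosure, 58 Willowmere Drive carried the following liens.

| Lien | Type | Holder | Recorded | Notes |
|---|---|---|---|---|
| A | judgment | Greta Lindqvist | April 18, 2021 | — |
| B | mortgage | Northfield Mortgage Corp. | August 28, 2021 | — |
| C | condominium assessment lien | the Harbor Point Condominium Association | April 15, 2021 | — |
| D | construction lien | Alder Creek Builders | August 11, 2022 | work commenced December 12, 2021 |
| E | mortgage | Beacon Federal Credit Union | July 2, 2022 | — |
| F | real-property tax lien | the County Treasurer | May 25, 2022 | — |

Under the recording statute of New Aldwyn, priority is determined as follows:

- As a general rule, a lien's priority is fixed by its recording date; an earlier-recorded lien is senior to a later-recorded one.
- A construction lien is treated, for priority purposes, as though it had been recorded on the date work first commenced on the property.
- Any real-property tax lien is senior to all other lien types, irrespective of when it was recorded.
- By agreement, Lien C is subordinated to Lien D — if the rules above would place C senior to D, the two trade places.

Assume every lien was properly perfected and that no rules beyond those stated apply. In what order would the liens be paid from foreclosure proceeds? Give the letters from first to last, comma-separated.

First, effective dates: D relates back to December 12, 2021 (work commenced).
F, as a real-property tax lien, has superpriority and ranks first.
Among the remaining liens, by effective date: C (April 15, 2021), A (April 18, 2021), B (August 28, 2021), D (December 12, 2021), E (July 2, 2022).
Because C would otherwise rank above D, the subordination swaps them.

F, D, A, B, C, E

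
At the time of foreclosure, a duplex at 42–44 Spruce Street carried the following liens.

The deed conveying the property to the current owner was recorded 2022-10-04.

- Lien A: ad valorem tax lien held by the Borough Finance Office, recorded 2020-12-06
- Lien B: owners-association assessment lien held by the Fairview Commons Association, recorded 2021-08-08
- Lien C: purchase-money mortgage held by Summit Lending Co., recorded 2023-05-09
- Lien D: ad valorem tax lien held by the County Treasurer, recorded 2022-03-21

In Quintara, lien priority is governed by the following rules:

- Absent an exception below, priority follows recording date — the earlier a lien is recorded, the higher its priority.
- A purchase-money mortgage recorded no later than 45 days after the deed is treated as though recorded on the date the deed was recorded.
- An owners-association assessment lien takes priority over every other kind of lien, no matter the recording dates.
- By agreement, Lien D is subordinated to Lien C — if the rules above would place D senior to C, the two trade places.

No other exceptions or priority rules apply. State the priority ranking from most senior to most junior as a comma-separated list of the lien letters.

B, A, C, D

Effective dates after the stated exceptions: C missed the 45-day window (217 days after the deed), so its recording date stands.
B is an owners-association assessment lien and takes priority over every other lien.
Remaining liens by effective date: A (2020-12-06), D (2022-03-21), C (2023-05-09).
The subordination applies — D was senior to C — so D and C swap.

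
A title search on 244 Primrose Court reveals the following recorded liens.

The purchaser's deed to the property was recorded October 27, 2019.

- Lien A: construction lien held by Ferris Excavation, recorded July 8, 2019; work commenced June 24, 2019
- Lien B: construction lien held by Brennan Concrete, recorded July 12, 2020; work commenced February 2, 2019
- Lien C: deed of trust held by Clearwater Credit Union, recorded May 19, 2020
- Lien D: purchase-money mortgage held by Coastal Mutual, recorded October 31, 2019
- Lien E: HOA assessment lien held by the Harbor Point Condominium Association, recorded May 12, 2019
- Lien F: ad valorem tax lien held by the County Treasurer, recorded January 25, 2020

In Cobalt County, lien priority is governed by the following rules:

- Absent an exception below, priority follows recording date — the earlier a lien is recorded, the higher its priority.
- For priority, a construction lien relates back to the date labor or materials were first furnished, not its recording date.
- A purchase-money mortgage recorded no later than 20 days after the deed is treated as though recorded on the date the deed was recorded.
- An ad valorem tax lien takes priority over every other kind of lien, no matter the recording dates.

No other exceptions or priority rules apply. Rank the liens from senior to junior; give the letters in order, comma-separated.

Effective dates: A's effective date is June 24, 2019, when work began; B is treated as recorded February 2, 2019, the work-commencement date; D was recorded within the 20-day window, so its effective date is the deed date October 27, 2019.
As an ad valorem tax lien, F is senior to every other lien.
Remaining liens by effective date: B (February 2, 2019), E (May 12, 2019), A (June 24, 2019), D (October 27, 2019), C (May 19, 2020).

F, B, E, A, D, C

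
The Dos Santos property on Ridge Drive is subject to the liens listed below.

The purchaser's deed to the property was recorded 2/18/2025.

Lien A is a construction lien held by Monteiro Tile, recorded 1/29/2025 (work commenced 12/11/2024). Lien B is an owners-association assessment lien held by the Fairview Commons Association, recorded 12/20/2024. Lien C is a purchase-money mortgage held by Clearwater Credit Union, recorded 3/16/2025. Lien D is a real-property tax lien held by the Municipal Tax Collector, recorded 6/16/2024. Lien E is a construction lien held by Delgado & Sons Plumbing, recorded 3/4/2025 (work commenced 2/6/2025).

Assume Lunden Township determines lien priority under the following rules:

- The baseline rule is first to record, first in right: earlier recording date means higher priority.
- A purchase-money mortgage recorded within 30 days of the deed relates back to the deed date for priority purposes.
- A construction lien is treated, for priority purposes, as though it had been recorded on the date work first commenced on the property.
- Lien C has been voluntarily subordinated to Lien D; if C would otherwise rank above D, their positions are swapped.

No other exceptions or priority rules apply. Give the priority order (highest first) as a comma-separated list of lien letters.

D, A, B, E, C

Effective dates: A is treated as recorded 12/11/2024, the work-commencement date; C's effective date is the deed date, 2/18/2025; E relates back to 2/6/2025 (work commenced).
Sorted by effective date: D (6/16/2024), A (12/11/2024), B (12/20/2024), E (2/6/2025), C (2/18/2025).
C is already junior to D, so the subordination agreement changes nothing.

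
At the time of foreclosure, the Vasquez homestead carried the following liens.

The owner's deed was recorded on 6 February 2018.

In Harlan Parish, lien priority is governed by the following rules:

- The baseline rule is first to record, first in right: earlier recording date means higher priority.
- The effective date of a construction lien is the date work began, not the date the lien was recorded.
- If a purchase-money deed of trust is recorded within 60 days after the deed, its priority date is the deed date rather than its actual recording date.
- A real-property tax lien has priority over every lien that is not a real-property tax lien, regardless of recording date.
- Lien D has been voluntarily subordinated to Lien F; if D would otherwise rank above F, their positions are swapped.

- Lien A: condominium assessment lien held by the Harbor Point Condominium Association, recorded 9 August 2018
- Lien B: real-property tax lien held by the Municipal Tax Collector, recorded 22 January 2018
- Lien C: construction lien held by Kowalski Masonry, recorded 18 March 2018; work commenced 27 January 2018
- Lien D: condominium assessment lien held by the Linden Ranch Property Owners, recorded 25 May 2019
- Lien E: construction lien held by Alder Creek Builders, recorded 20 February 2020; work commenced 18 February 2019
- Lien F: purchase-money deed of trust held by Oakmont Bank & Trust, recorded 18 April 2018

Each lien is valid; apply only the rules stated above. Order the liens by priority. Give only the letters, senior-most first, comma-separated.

Effective dates: C is treated as recorded 27 January 2018, the work-commencement date; E relates back to 18 February 2019 (work commenced); F missed the 60-day window (71 days after the deed), so its recording date stands.
B, as a real-property tax lien, has superpriority and ranks first.
Ordering the rest by effective date: C (27 January 2018), F (18 April 2018), A (9 August 2018), E (18 February 2019), D (25 May 2019).
D is already junior to F, so the subordination agreement changes nothing.

B, C, F, A, E, D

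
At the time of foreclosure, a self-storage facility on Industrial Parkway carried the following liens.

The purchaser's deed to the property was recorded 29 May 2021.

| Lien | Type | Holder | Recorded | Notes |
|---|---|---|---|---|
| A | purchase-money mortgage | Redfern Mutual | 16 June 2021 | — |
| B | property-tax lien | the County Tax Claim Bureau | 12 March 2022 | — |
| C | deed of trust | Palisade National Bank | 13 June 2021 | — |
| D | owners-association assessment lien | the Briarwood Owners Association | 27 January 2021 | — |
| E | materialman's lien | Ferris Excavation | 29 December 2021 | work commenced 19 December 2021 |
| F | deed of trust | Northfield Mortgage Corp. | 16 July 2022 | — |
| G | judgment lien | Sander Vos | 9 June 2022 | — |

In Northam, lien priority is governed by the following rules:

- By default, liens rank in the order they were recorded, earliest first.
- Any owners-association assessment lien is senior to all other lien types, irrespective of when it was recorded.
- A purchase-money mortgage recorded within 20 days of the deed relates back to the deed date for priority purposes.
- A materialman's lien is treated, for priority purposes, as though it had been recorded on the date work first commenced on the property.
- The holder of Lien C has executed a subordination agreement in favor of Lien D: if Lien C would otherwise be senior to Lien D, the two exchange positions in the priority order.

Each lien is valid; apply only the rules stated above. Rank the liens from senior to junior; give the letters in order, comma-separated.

Adjusting effective dates: A relates back to the deed date 29 May 2021; E relates back to 19 December 2021 (work commenced).
D is an owners-association assessment lien and takes priority over every other lien.
Ordering the rest by effective date: A (29 May 2021), C (13 June 2021), E (19 December 2021), B (12 March 2022), G (9 June 2022), F (16 July 2022).
C is already junior to D, so the subordination agreement changes nothing.

D, A, C, E, B, G, F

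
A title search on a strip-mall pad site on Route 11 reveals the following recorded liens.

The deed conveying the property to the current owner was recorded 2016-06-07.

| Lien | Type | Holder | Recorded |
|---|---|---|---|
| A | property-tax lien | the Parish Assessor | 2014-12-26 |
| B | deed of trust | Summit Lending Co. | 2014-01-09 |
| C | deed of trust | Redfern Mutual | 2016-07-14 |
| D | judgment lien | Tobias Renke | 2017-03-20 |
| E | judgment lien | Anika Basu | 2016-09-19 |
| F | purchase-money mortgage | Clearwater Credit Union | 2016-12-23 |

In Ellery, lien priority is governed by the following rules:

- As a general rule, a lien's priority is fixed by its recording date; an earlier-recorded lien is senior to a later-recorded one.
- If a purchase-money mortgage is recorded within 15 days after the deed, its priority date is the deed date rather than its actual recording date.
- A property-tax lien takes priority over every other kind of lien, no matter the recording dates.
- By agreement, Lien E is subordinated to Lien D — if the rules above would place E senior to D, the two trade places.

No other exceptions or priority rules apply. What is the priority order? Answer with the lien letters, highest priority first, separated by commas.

Effective dates: F was recorded 199 days after the deed, outside the 15-day window, so it keeps its recording date.
A is a property-tax lien, so it outranks all other liens regardless of date.
Among the remaining liens, by effective date: B (2014-01-09), C (2016-07-14), E (2016-09-19), F (2016-12-23), D (2017-03-20).
Because E would otherwise rank above D, the subordination swaps them.

A, B, C, D, F, E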